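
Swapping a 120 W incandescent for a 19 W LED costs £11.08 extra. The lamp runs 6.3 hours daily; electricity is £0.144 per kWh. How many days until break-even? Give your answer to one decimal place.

120.9 days

Power saved = 120 − 19 = 101 W
Daily energy saved = 101 W × 6.3 h = 636.3 Wh = 0.6363 kWh
Daily savings = 0.6363 × £0.144 = £0.0916
Payback = £11.08 / £0.0916 per day = 120.9 days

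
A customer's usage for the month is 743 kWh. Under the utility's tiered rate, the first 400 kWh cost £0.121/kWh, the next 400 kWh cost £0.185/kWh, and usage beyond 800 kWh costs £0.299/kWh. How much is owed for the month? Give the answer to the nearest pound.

First 400 kWh × £0.121 = £48.40
Next 343 kWh × £0.185 = £63.45
Remaining tier: 0 kWh (not reached)
Total = £111.85 ≈ £112

£112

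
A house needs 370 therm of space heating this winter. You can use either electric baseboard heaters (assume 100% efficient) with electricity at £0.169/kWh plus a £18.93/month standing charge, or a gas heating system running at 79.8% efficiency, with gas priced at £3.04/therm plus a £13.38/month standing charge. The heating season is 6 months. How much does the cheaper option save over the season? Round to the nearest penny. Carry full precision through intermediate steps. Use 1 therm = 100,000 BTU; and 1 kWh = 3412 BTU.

Heat load = 370 therm × 100,000 = 37,000,000 BTU
Gas: input = 37,000,000 / 0.798 = 46,365,915 BTU = 463.7 therm → 463.7 × £3.04 = £1,409.52; + 6 × £13.38 standing = £1,489.80
Electric: 37,000,000 BTU / 3412 = 10,840 kWh → × £0.169 = £1,832.65; + 6 × £18.93 standing = £1,946.23
Difference = |£1,489.80 − £1,946.23| = £456.43

£456.43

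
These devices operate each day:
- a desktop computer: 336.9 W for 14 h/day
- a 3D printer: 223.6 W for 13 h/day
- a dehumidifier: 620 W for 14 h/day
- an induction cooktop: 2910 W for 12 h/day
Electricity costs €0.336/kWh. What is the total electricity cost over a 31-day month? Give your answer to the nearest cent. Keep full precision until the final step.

desktop computer: 336.9 W × 14 h × 31 d = 146,215 Wh = 146.2 kWh
3D printer: 223.6 W × 13 h × 31 d = 90,111 Wh = 90.11 kWh
dehumidifier: 620 W × 14 h × 31 d = 269,080 Wh = 269.1 kWh
induction cooktop: 2910 W × 12 h × 31 d = 1,082,520 Wh = 1,083 kWh
Total energy = 146.2 + 90.11 + 269.1 + 1,083 = 1,588 kWh
Cost = 1,588 kWh × €0.336 = €533.54

€533.54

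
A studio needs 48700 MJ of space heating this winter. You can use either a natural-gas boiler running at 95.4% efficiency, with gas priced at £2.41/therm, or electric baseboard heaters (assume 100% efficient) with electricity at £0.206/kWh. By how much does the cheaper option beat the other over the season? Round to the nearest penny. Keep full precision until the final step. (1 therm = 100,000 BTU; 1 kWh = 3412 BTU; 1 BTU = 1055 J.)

£1620.86

Heat load = 48700 MJ = 48,700,000,000 J / 1055 = 46,161,137 BTU
Gas: input = 46,161,137 / 0.954 = 48,386,937 BTU = 483.9 therm → 483.9 × £2.41 = £1,166.13
Electric: 46,161,137 BTU / 3412 = 13,530 kWh → × £0.206 = £2,786.99
Difference = |£1,166.13 − £2,786.99| = £1,620.86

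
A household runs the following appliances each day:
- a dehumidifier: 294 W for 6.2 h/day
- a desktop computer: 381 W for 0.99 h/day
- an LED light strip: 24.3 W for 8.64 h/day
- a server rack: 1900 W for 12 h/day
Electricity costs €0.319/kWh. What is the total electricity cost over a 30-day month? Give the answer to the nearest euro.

dehumidifier: 294 W × 6.2 h × 30 d = 54,684 Wh = 54.68 kWh
desktop computer: 381 W × 0.99 h × 30 d = 11,316 Wh = 11.32 kWh
LED light strip: 24.3 W × 8.64 h × 30 d = 6,299 Wh = 6.299 kWh
server rack: 1900 W × 12 h × 30 d = 684,000 Wh = 684 kWh
Total energy = 54.68 + 11.32 + 6.299 + 684 = 756.3 kWh
Cost = 756.3 kWh × €0.319 = €241.26 ≈ €241

€241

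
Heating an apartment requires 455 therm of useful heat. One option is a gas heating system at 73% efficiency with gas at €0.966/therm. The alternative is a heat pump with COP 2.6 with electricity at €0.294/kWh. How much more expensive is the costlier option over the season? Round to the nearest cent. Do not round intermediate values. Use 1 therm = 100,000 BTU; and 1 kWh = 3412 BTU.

Heat load = 455 therm × 100,000 = 45,500,000 BTU
Gas: input = 45,500,000 / 0.73 = 62,328,767 BTU = 623.3 therm → 623.3 × €0.966 = €602.10
Heat pump: 45,500,000 BTU / 3412 = 13,340 kWh heat; / 2.6 = 5,129 kWh in → × €0.294 = €1,507.91
Difference = |€602.10 − €1,507.91| = €905.82

€905.82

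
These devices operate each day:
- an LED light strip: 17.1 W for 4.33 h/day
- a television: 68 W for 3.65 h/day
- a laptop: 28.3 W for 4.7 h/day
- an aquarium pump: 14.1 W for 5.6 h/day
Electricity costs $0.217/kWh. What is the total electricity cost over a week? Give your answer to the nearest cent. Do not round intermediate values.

$0.81

LED light strip: 17.1 W × 4.33 h × 7 d = 518 Wh = 0.5183 kWh
television: 68 W × 3.65 h × 7 d = 1,737 Wh = 1.737 kWh
laptop: 28.3 W × 4.7 h × 7 d = 931 Wh = 0.9311 kWh
aquarium pump: 14.1 W × 5.6 h × 7 d = 553 Wh = 0.5527 kWh
Total energy = 0.5183 + 1.737 + 0.9311 + 0.5527 = 3.739 kWh
Cost = 3.739 kWh × $0.217 = $0.81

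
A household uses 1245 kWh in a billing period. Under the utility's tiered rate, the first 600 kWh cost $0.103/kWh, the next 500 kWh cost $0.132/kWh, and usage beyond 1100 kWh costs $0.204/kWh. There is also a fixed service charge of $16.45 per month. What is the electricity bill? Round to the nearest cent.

First 600 kWh × $0.103 = $61.80
Next 500 kWh × $0.132 = $66.00
Remaining 145 kWh × $0.204 = $29.58
Energy charge = $157.38; + service $16.45 = $173.83

$173.83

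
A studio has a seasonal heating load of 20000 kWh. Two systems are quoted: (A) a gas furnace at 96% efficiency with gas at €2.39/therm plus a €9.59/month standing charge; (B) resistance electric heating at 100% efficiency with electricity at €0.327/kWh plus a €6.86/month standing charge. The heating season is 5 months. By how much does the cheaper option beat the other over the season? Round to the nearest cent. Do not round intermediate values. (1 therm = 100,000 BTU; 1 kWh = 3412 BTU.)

€4827.46

Heat load = 20000 kWh × 3412 = 68,240,000 BTU
Gas: input = 68,240,000 / 0.96 = 71,083,333 BTU = 710.8 therm → 710.8 × €2.39 = €1,698.89; + 5 × €9.59 standing = €1,746.84
Electric: 68,240,000 BTU / 3412 = 20,000 kWh → × €0.327 = €6,540.00; + 5 × €6.86 standing = €6,574.30
Difference = |€1,746.84 − €6,574.30| = €4,827.46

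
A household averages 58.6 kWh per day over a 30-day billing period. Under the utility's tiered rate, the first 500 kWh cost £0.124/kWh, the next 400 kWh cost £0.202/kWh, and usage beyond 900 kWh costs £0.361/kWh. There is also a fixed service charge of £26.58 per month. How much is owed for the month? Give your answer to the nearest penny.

£479.12

Usage = 58.6 kWh/day × 30 days = 1758 kWh
First 500 kWh × £0.124 = £62.00
Next 400 kWh × £0.202 = £80.80
Remaining 858 kWh × £0.361 = £309.74
Energy charge = £452.54; + service £26.58 = £479.12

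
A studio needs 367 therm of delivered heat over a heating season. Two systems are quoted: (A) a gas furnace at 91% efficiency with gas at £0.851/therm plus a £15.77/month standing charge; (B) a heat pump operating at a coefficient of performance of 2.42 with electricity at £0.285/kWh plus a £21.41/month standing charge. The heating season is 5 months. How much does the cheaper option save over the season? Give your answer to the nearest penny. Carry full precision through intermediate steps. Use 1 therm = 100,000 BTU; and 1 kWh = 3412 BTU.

Heat load = 367 therm × 100,000 = 36,700,000 BTU
Gas: input = 36,700,000 / 0.91 = 40,329,670 BTU = 403.3 therm → 403.3 × £0.851 = £343.21; + 5 × £15.77 standing = £422.06
Heat pump: 36,700,000 BTU / 3412 = 10,760 kWh heat; / 2.42 = 4,445 kWh in → × £0.285 = £1,266.74; + 5 × £21.41 standing = £1,373.79
Difference = |£422.06 − £1,373.79| = £951.73

£951.73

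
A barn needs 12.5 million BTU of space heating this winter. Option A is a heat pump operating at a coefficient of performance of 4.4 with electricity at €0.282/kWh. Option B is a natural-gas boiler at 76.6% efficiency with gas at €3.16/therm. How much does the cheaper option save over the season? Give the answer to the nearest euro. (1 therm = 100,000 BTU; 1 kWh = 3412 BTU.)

€281

Heat load = 12.5 × 10⁶ BTU = 12,500,000 BTU
Gas: input = 12,500,000 / 0.766 = 16,318,538 BTU = 163.2 therm → 163.2 × €3.16 = €515.67
Heat pump: 12,500,000 BTU / 3412 = 3,664 kWh heat; / 4.4 = 832.6 kWh in → × €0.282 = €234.80
Difference = |€515.67 − €234.80| = €280.87 ≈ €281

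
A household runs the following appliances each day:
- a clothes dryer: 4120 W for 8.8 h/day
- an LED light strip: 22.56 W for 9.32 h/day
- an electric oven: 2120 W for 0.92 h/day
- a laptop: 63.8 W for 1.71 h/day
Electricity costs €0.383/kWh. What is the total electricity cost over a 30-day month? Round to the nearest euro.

clothes dryer: 4120 W × 8.8 h × 30 d = 1,087,680 Wh = 1,088 kWh
LED light strip: 22.56 W × 9.32 h × 30 d = 6,308 Wh = 6.308 kWh
electric oven: 2120 W × 0.92 h × 30 d = 58,512 Wh = 58.51 kWh
laptop: 63.8 W × 1.71 h × 30 d = 3,273 Wh = 3.273 kWh
Total energy = 1,088 + 6.308 + 58.51 + 3.273 = 1,156 kWh
Cost = 1,156 kWh × €0.383 = €442.66 ≈ €443

€443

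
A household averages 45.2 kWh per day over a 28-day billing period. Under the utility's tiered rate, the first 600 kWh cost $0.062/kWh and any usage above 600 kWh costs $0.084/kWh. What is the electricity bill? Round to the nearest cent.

Usage = 45.2 kWh/day × 28 days = 1265.6 kWh
First 600 kWh × $0.062 = $37.20
Remaining 665.6 kWh × $0.084 = $55.91
Total = $93.11

$93.11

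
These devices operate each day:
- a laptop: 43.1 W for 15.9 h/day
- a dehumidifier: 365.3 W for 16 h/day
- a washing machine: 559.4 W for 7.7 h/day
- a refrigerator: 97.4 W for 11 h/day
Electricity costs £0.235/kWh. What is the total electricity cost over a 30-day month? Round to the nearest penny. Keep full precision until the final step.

£83.96

laptop: 43.1 W × 15.9 h × 30 d = 20,559 Wh = 20.56 kWh
dehumidifier: 365.3 W × 16 h × 30 d = 175,344 Wh = 175.3 kWh
washing machine: 559.4 W × 7.7 h × 30 d = 129,221 Wh = 129.2 kWh
refrigerator: 97.4 W × 11 h × 30 d = 32,142 Wh = 32.14 kWh
Total energy = 20.56 + 175.3 + 129.2 + 32.14 = 357.3 kWh
Cost = 357.3 kWh × £0.235 = £83.96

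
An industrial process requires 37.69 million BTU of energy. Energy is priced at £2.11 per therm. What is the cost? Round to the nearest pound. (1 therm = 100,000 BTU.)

37.69 million BTU × (10 therm/million BTU) = 376.9 therm
Cost = 376.9 therm × £2.11/therm = £795.26 ≈ £795

£795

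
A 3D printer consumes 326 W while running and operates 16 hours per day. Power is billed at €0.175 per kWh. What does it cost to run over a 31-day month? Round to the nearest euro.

€28

Energy = 326 W × 16 h/day × 31 days = 161,696 Wh = 161.7 kWh
Cost = 161.7 kWh × €0.175/kWh = €28.30 ≈ €28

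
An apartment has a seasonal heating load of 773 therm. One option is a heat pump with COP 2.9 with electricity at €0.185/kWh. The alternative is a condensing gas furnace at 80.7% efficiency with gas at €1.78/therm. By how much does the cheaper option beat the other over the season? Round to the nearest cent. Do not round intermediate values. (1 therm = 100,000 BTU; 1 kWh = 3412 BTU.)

Heat load = 773 therm × 100,000 = 77,300,000 BTU
Gas: input = 77,300,000 / 0.807 = 95,786,865 BTU = 957.9 therm → 957.9 × €1.78 = €1,705.01
Heat pump: 77,300,000 BTU / 3412 = 22,660 kWh heat; / 2.9 = 7,812 kWh in → × €0.185 = €1,445.25
Difference = |€1,705.01 − €1,445.25| = €259.75

€259.75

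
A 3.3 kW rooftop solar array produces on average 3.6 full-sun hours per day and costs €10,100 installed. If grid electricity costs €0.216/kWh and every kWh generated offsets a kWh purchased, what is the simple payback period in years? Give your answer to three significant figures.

10.8 years

Daily generation = 3.3 kW × 3.6 h = 11.88 kWh
Annual generation = 11.88 × 365 = 4336.2 kWh
Annual savings = 4336.2 × €0.216 = €936.62
Payback = €10,100 / €936.62 = 10.8 years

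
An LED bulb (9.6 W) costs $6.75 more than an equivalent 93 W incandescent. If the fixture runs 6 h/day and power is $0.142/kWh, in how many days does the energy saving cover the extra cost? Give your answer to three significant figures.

Power saved = 93 − 9.6 = 83.4 W
Daily energy saved = 83.4 W × 6 h = 500.4 Wh = 0.5004 kWh
Daily savings = 0.5004 × $0.142 = $0.0711
Payback = $6.75 / $0.0711 per day = 94.99 days

95 days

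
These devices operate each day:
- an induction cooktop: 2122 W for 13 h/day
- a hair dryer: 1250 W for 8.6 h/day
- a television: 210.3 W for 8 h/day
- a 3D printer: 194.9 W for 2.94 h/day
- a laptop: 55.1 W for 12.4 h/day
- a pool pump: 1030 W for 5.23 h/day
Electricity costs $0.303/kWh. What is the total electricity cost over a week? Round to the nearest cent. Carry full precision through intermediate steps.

induction cooktop: 2122 W × 13 h × 7 d = 193,102 Wh = 193.1 kWh
hair dryer: 1250 W × 8.6 h × 7 d = 75,250 Wh = 75.25 kWh
television: 210.3 W × 8 h × 7 d = 11,777 Wh = 11.78 kWh
3D printer: 194.9 W × 2.94 h × 7 d = 4,011 Wh = 4.011 kWh
laptop: 55.1 W × 12.4 h × 7 d = 4,783 Wh = 4.783 kWh
pool pump: 1030 W × 5.23 h × 7 d = 37,708 Wh = 37.71 kWh
Total energy = 193.1 + 75.25 + 11.78 + 4.011 + 4.783 + 37.71 = 326.6 kWh
Cost = 326.6 kWh × $0.303 = $98.97

$98.97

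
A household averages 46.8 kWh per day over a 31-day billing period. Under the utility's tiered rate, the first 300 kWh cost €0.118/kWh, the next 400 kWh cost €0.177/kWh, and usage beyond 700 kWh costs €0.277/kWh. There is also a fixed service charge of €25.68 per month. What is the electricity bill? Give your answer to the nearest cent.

€339.85

Usage = 46.8 kWh/day × 31 days = 1450.8 kWh
First 300 kWh × €0.118 = €35.40
Next 400 kWh × €0.177 = €70.80
Remaining 750.8 kWh × €0.277 = €207.97
Energy charge = €314.17; + service €25.68 = €339.85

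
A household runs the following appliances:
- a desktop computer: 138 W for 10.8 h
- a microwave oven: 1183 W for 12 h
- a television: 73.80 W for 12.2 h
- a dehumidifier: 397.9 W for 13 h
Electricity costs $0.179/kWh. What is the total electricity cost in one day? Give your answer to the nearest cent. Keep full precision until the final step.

$3.89

desktop computer: 138 W × 10.8 h = 1,490 Wh = 1.49 kWh
microwave oven: 1183 W × 12 h = 14,196 Wh = 14.2 kWh
television: 73.80 W × 12.2 h = 900 Wh = 0.9004 kWh
dehumidifier: 397.9 W × 13 h = 5,173 Wh = 5.173 kWh
Total energy = 1.49 + 14.2 + 0.9004 + 5.173 = 21.76 kWh
Cost = 21.76 kWh × $0.179 = $3.89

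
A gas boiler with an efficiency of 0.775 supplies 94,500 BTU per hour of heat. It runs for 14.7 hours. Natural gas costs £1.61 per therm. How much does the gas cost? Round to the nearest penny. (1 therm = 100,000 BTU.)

£28.86

Heat delivered = 94,500 BTU/h × 14.7 h = 1,389,150 BTU
Gas input = 1,389,150 / 0.775 = 1,792,452 BTU
= 1,792,452 / 100,000 = 17.92 therm
Cost = 17.92 × £1.61/therm = £28.86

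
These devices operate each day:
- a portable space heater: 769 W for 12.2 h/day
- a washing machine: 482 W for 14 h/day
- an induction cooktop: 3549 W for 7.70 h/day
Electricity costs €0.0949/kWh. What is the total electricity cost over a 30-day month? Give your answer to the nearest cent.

€123.72

portable space heater: 769 W × 12.2 h × 30 d = 281,454 Wh = 281.5 kWh
washing machine: 482 W × 14 h × 30 d = 202,440 Wh = 202.4 kWh
induction cooktop: 3549 W × 7.70 h × 30 d = 819,819 Wh = 819.8 kWh
Total energy = 281.5 + 202.4 + 819.8 = 1,304 kWh
Cost = 1,304 kWh × €0.0949 = €123.72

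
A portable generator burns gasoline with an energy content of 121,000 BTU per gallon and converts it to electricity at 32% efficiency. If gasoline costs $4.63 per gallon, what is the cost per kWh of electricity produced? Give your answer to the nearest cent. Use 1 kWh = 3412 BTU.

Electrical output per gallon = 121,000 BTU × 0.32 / 3412 BTU/kWh = 11.35 kWh
Cost per kWh = $4.63 / 11.35 kWh = $0.408

$0.41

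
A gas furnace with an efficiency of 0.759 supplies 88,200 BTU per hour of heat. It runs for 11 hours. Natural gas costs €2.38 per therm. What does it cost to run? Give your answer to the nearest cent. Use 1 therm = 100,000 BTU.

Heat delivered = 88,200 BTU/h × 11 h = 970,200 BTU
Gas input = 970,200 / 0.759 = 1,278,261 BTU
= 1,278,261 / 100,000 = 12.78 therm
Cost = 12.78 × €2.38/therm = €30.42

€30.42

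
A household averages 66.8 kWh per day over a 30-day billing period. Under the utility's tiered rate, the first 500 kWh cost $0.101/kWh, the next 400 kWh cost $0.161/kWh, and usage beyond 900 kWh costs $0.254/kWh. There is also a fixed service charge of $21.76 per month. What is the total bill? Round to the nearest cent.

Usage = 66.8 kWh/day × 30 days = 2004 kWh
First 500 kWh × $0.101 = $50.50
Next 400 kWh × $0.161 = $64.40
Remaining 1104 kWh × $0.254 = $280.42
Energy charge = $395.32; + service $21.76 = $417.08

$417.08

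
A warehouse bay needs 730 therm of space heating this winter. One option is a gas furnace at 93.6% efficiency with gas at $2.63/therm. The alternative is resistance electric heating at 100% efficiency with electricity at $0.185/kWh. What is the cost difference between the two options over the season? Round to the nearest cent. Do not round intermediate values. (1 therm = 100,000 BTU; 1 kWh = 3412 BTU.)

$1906.91

Heat load = 730 therm × 100,000 = 73,000,000 BTU
Gas: input = 73,000,000 / 0.936 = 77,991,453 BTU = 779.9 therm → 779.9 × $2.63 = $2,051.18
Electric: 73,000,000 BTU / 3412 = 21,400 kWh → × $0.185 = $3,958.09
Difference = |$2,051.18 − $3,958.09| = $1,906.91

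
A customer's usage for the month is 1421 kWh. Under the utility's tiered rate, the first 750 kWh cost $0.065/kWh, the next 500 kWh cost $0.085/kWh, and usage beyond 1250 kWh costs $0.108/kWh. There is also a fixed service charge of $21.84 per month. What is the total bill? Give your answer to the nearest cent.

$131.56

First 750 kWh × $0.065 = $48.75
Next 500 kWh × $0.085 = $42.50
Remaining 171 kWh × $0.108 = $18.47
Energy charge = $109.72; + service $21.84 = $131.56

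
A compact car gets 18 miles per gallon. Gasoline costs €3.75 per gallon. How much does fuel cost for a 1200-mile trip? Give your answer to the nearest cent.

€250.00

Fuel = 1200 mi / 18 mpg = 66.67 gal
Cost = 66.67 gal × €3.75/gal = €250.00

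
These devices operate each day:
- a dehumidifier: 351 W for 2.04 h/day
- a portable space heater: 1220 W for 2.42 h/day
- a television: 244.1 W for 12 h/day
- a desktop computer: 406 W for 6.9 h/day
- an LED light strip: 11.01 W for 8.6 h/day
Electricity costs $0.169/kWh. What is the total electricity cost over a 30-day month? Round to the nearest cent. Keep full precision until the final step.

$48.13

dehumidifier: 351 W × 2.04 h × 30 d = 21,481 Wh = 21.48 kWh
portable space heater: 1220 W × 2.42 h × 30 d = 88,572 Wh = 88.57 kWh
television: 244.1 W × 12 h × 30 d = 87,876 Wh = 87.88 kWh
desktop computer: 406 W × 6.9 h × 30 d = 84,042 Wh = 84.04 kWh
LED light strip: 11.01 W × 8.6 h × 30 d = 2,841 Wh = 2.841 kWh
Total energy = 21.48 + 88.57 + 87.88 + 84.04 + 2.841 = 284.8 kWh
Cost = 284.8 kWh × $0.169 = $48.13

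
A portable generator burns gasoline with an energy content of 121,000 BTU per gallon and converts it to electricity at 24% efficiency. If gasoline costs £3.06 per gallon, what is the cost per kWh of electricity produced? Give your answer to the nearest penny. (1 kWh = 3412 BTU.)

Electrical output per gallon = 121,000 BTU × 0.24 / 3412 BTU/kWh = 8.511 kWh
Cost per kWh = £3.06 / 8.511 kWh = £0.360

£0.36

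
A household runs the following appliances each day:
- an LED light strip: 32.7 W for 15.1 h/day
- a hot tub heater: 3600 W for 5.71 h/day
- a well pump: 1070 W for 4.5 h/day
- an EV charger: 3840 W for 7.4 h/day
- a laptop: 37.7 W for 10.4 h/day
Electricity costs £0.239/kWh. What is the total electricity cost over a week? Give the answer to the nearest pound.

£91

LED light strip: 32.7 W × 15.1 h × 7 d = 3,456 Wh = 3.456 kWh
hot tub heater: 3600 W × 5.71 h × 7 d = 143,892 Wh = 143.9 kWh
well pump: 1070 W × 4.5 h × 7 d = 33,705 Wh = 33.7 kWh
EV charger: 3840 W × 7.4 h × 7 d = 198,912 Wh = 198.9 kWh
laptop: 37.7 W × 10.4 h × 7 d = 2,745 Wh = 2.745 kWh
Total energy = 3.456 + 143.9 + 33.7 + 198.9 + 2.745 = 382.7 kWh
Cost = 382.7 kWh × £0.239 = £91.47 ≈ £91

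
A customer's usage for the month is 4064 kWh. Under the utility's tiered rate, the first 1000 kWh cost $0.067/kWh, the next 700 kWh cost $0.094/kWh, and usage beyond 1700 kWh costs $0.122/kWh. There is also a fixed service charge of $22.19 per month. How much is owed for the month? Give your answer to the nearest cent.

First 1000 kWh × $0.067 = $67.00
Next 700 kWh × $0.094 = $65.80
Remaining 2364 kWh × $0.122 = $288.41
Energy charge = $421.21; + service $22.19 = $443.40

$443.40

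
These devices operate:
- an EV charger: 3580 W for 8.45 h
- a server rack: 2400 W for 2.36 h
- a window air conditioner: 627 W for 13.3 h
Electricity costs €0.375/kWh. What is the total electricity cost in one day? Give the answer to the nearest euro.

EV charger: 3580 W × 8.45 h = 30,251 Wh = 30.25 kWh
server rack: 2400 W × 2.36 h = 5,664 Wh = 5.664 kWh
window air conditioner: 627 W × 13.3 h = 8,339 Wh = 8.339 kWh
Total energy = 30.25 + 5.664 + 8.339 = 44.25 kWh
Cost = 44.25 kWh × €0.375 = €16.60 ≈ €17

€17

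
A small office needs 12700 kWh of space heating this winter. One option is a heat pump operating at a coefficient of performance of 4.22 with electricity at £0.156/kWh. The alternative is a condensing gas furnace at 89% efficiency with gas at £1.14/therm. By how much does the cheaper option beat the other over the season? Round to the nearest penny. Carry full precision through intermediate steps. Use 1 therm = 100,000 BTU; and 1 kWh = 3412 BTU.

£85.57

Heat load = 12700 kWh × 3412 = 43,332,400 BTU
Gas: input = 43,332,400 / 0.89 = 48,688,090 BTU = 486.9 therm → 486.9 × £1.14 = £555.04
Heat pump: 43,332,400 BTU / 3412 = 12,700 kWh heat; / 4.22 = 3,009 kWh in → × £0.156 = £469.48
Difference = |£555.04 − £469.48| = £85.57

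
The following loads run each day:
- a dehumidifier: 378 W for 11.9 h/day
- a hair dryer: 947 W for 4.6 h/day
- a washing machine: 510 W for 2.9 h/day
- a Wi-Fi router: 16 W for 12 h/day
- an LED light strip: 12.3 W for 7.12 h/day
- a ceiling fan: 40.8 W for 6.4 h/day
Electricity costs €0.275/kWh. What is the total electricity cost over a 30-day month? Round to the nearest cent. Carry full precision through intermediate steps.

dehumidifier: 378 W × 11.9 h × 30 d = 134,946 Wh = 134.9 kWh
hair dryer: 947 W × 4.6 h × 30 d = 130,686 Wh = 130.7 kWh
washing machine: 510 W × 2.9 h × 30 d = 44,370 Wh = 44.37 kWh
Wi-Fi router: 16 W × 12 h × 30 d = 5,760 Wh = 5.76 kWh
LED light strip: 12.3 W × 7.12 h × 30 d = 2,627 Wh = 2.627 kWh
ceiling fan: 40.8 W × 6.4 h × 30 d = 7,834 Wh = 7.834 kWh
Total energy = 134.9 + 130.7 + 44.37 + 5.76 + 2.627 + 7.834 = 326.2 kWh
Cost = 326.2 kWh × €0.275 = €89.71

€89.71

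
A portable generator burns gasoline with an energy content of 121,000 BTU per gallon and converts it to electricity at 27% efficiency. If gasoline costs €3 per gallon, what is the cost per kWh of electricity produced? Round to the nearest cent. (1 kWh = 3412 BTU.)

Electrical output per gallon = 121,000 BTU × 0.27 / 3412 BTU/kWh = 9.575 kWh
Cost per kWh = €3 / 9.575 kWh = €0.313

€0.31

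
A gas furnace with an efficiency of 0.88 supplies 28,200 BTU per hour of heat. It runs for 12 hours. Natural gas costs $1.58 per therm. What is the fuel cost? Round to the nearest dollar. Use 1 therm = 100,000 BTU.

$6

Heat delivered = 28,200 BTU/h × 12 h = 338,400 BTU
Gas input = 338,400 / 0.88 = 384,545 BTU
= 384,545 / 100,000 = 3.845 therm
Cost = 3.845 × $1.58/therm = $6.08 ≈ $6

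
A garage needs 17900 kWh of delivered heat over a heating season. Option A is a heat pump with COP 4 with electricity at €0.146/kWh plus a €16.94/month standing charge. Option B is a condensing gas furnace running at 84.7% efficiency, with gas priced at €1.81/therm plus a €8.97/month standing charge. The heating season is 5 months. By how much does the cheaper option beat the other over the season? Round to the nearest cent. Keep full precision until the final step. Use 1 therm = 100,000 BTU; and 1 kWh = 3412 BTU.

€611.94

Heat load = 17900 kWh × 3412 = 61,074,800 BTU
Gas: input = 61,074,800 / 0.847 = 72,107,202 BTU = 721.1 therm → 721.1 × €1.81 = €1,305.14; + 5 × €8.97 standing = €1,349.99
Heat pump: 61,074,800 BTU / 3412 = 17,900 kWh heat; / 4 = 4,475 kWh in → × €0.146 = €653.35; + 5 × €16.94 standing = €738.05
Difference = |€1,349.99 − €738.05| = €611.94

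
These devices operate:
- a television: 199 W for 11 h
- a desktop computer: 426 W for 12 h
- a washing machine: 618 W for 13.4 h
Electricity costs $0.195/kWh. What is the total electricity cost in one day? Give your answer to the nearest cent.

television: 199 W × 11 h = 2,189 Wh = 2.189 kWh
desktop computer: 426 W × 12 h = 5,112 Wh = 5.112 kWh
washing machine: 618 W × 13.4 h = 8,281 Wh = 8.281 kWh
Total energy = 2.189 + 5.112 + 8.281 = 15.58 kWh
Cost = 15.58 kWh × $0.195 = $3.04

$3.04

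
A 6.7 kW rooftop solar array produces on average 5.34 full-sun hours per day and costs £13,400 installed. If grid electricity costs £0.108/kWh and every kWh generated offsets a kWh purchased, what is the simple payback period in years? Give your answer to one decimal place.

9.5 years

Daily generation = 6.7 kW × 5.34 h = 35.78 kWh
Annual generation = 35.78 × 365 = 13059 kWh
Annual savings = 13059 × £0.108 = £1,410.37
Payback = £13,400 / £1,410.37 = 9.5 years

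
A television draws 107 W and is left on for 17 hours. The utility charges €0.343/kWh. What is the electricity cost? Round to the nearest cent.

€0.62

Energy = 107 W × 17 h = 1,819 Wh = 1.819 kWh
Cost = 1.819 kWh × €0.343/kWh = €0.62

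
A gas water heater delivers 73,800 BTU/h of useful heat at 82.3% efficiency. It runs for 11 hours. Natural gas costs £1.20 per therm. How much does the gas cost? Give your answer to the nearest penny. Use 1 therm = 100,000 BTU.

Heat delivered = 73,800 BTU/h × 11 h = 811,800 BTU
Gas input = 811,800 / 0.823 = 986,391 BTU
= 986,391 / 100,000 = 9.864 therm
Cost = 9.864 × £1.20/therm = £11.84

£11.84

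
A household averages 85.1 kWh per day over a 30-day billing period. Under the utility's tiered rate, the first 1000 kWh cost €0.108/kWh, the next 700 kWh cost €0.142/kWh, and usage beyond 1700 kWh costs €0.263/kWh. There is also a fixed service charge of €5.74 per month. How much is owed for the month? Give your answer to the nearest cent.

Usage = 85.1 kWh/day × 30 days = 2553 kWh
First 1000 kWh × €0.108 = €108.00
Next 700 kWh × €0.142 = €99.40
Remaining 853 kWh × €0.263 = €224.34
Energy charge = €431.74; + service €5.74 = €437.48

€437.48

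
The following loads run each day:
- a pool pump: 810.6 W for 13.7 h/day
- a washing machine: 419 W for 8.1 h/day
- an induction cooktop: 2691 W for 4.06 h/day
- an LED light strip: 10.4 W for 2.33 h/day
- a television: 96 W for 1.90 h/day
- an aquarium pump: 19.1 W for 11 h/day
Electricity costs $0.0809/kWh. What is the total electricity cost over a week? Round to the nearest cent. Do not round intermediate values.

$14.63

pool pump: 810.6 W × 13.7 h × 7 d = 77,737 Wh = 77.74 kWh
washing machine: 419 W × 8.1 h × 7 d = 23,757 Wh = 23.76 kWh
induction cooktop: 2691 W × 4.06 h × 7 d = 76,478 Wh = 76.48 kWh
LED light strip: 10.4 W × 2.33 h × 7 d = 170 Wh = 0.1696 kWh
television: 96 W × 1.90 h × 7 d = 1,277 Wh = 1.277 kWh
aquarium pump: 19.1 W × 11 h × 7 d = 1,471 Wh = 1.471 kWh
Total energy = 77.74 + 23.76 + 76.48 + 0.1696 + 1.277 + 1.471 = 180.9 kWh
Cost = 180.9 kWh × $0.0809 = $14.63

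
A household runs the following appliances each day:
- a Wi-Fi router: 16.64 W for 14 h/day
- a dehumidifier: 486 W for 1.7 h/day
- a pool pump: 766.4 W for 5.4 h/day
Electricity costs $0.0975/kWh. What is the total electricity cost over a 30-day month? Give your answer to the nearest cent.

Wi-Fi router: 16.64 W × 14 h × 30 d = 6,989 Wh = 6.989 kWh
dehumidifier: 486 W × 1.7 h × 30 d = 24,786 Wh = 24.79 kWh
pool pump: 766.4 W × 5.4 h × 30 d = 124,157 Wh = 124.2 kWh
Total energy = 6.989 + 24.79 + 124.2 = 155.9 kWh
Cost = 155.9 kWh × $0.0975 = $15.20

$15.20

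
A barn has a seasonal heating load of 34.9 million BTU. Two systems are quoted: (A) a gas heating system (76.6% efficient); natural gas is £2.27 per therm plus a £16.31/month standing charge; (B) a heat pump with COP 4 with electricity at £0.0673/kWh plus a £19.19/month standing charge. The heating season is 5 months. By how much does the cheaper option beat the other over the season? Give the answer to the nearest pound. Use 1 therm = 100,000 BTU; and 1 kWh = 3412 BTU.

£848

Heat load = 34.9 × 10⁶ BTU = 34,900,000 BTU
Gas: input = 34,900,000 / 0.766 = 45,561,358 BTU = 455.6 therm → 455.6 × £2.27 = £1,034.24; + 5 × £16.31 standing = £1,115.79
Heat pump: 34,900,000 BTU / 3412 = 10,230 kWh heat; / 4 = 2,557 kWh in → × £0.0673 = £172.10; + 5 × £19.19 standing = £268.05
Difference = |£1,115.79 − £268.05| = £847.75 ≈ £848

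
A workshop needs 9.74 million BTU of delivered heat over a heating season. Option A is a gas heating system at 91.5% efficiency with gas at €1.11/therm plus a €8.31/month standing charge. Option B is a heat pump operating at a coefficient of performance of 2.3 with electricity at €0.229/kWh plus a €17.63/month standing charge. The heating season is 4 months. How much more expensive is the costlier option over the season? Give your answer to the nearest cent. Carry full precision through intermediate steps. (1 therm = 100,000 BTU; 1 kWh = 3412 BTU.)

€203.34

Heat load = 9.74 × 10⁶ BTU = 9,740,000 BTU
Gas: input = 9,740,000 / 0.915 = 10,644,809 BTU = 106.4 therm → 106.4 × €1.11 = €118.16; + 4 × €8.31 standing = €151.40
Heat pump: 9,740,000 BTU / 3412 = 2,855 kWh heat; / 2.3 = 1,241 kWh in → × €0.229 = €284.22; + 4 × €17.63 standing = €354.74
Difference = |€151.40 − €354.74| = €203.34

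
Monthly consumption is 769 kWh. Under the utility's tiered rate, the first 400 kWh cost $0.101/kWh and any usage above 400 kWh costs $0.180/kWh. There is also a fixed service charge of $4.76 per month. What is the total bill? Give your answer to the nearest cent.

$111.58

First 400 kWh × $0.101 = $40.40
Remaining 369 kWh × $0.180 = $66.42
Energy charge = $106.82; + service $4.76 = $111.58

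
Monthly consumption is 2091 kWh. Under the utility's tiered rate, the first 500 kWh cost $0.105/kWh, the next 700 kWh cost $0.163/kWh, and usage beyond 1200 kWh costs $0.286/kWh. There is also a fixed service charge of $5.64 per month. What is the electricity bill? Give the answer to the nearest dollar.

First 500 kWh × $0.105 = $52.50
Next 700 kWh × $0.163 = $114.10
Remaining 891 kWh × $0.286 = $254.83
Energy charge = $421.43; + service $5.64 = $427.07 ≈ $427

$427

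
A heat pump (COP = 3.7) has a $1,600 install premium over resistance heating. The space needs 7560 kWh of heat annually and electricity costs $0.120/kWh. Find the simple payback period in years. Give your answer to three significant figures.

2.42 years

Resistance: 7560 kWh × $0.120 = $907.20/yr
Heat pump: 7560 / 3.7 = 2043 kWh in → × $0.120 = $245.19/yr
Annual savings = $662.01
Payback = $1,600 / $662.01 = 2.42 years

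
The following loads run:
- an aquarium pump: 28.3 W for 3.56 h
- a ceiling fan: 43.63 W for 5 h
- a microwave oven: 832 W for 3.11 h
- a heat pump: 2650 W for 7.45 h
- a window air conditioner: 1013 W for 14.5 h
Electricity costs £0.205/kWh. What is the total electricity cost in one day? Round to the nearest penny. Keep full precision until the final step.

£7.65

aquarium pump: 28.3 W × 3.56 h = 101 Wh = 0.1007 kWh
ceiling fan: 43.63 W × 5 h = 218 Wh = 0.2182 kWh
microwave oven: 832 W × 3.11 h = 2,588 Wh = 2.588 kWh
heat pump: 2650 W × 7.45 h = 19,742 Wh = 19.74 kWh
window air conditioner: 1013 W × 14.5 h = 14,688 Wh = 14.69 kWh
Total energy = 0.1007 + 0.2182 + 2.588 + 19.74 + 14.69 = 37.34 kWh
Cost = 37.34 kWh × £0.205 = £7.65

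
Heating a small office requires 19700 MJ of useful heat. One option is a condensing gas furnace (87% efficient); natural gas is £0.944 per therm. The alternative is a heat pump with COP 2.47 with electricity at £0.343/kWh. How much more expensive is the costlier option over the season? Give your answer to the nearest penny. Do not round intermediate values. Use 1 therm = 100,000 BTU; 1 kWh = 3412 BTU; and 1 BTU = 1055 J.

Heat load = 19700 MJ = 19,700,000,000 J / 1055 = 18,672,986 BTU
Gas: input = 18,672,986 / 0.870 = 21,463,202 BTU = 214.6 therm → 214.6 × £0.944 = £202.61
Heat pump: 18,672,986 BTU / 3412 = 5,473 kWh heat; / 2.47 = 2,216 kWh in → × £0.343 = £759.98
Difference = |£202.61 − £759.98| = £557.37

£557.37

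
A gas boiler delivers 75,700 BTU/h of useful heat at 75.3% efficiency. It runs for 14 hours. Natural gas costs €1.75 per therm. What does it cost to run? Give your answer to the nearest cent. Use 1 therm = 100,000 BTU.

€24.63

Heat delivered = 75,700 BTU/h × 14 h = 1,059,800 BTU
Gas input = 1,059,800 / 0.753 = 1,407,437 BTU
= 1,407,437 / 100,000 = 14.07 therm
Cost = 14.07 × €1.75/therm = €24.63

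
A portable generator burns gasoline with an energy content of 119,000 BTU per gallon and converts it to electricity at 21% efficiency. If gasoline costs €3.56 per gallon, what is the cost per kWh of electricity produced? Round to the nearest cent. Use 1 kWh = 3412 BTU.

Electrical output per gallon = 119,000 BTU × 0.21 / 3412 BTU/kWh = 7.324 kWh
Cost per kWh = €3.56 / 7.324 kWh = €0.486

€0.49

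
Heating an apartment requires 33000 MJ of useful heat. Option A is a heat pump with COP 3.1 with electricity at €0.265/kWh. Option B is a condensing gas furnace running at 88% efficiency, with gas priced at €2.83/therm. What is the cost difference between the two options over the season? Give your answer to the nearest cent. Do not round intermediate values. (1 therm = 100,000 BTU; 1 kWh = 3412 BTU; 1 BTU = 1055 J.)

€222.25

Heat load = 33000 MJ = 33,000,000,000 J / 1055 = 31,279,621 BTU
Gas: input = 31,279,621 / 0.88 = 35,545,024 BTU = 355.5 therm → 355.5 × €2.83 = €1,005.92
Heat pump: 31,279,621 BTU / 3412 = 9,168 kWh heat; / 3.1 = 2,957 kWh in → × €0.265 = €783.68
Difference = |€1,005.92 − €783.68| = €222.25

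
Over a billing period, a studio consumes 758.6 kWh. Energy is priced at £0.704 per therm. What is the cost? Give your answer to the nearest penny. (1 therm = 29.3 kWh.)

758.6 kWh × (0.03413 therm/kWh) = 25.89 therm
Cost = 25.89 therm × £0.704/therm = £18.23

£18.23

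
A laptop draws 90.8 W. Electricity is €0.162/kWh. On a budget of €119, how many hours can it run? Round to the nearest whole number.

8090 h

Energy budget = €119 / €0.162 per kWh = 734.6 kWh = 734,568 Wh
Runtime = 734,568 Wh / 90.8 W = 8,090 h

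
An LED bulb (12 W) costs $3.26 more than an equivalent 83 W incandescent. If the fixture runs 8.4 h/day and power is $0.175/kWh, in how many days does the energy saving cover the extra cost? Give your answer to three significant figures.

31.2 days

Power saved = 83 − 12 = 71 W
Daily energy saved = 71 W × 8.4 h = 596.4 Wh = 0.5964 kWh
Daily savings = 0.5964 × $0.175 = $0.1044
Payback = $3.26 / $0.1044 per day = 31.24 days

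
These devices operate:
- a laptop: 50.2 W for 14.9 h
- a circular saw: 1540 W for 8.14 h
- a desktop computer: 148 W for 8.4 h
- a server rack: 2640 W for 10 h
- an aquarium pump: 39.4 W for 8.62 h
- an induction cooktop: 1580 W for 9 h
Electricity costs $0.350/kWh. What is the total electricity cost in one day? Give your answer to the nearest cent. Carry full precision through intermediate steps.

$19.42

laptop: 50.2 W × 14.9 h = 748 Wh = 0.748 kWh
circular saw: 1540 W × 8.14 h = 12,536 Wh = 12.54 kWh
desktop computer: 148 W × 8.4 h = 1,243 Wh = 1.243 kWh
server rack: 2640 W × 10 h = 26,400 Wh = 26.4 kWh
aquarium pump: 39.4 W × 8.62 h = 340 Wh = 0.3396 kWh
induction cooktop: 1580 W × 9 h = 14,220 Wh = 14.22 kWh
Total energy = 0.748 + 12.54 + 1.243 + 26.4 + 0.3396 + 14.22 = 55.49 kWh
Cost = 55.49 kWh × $0.350 = $19.42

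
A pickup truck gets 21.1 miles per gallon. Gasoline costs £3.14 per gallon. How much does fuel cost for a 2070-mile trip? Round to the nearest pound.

£308

Fuel = 2070 mi / 21.1 mpg = 98.1 gal
Cost = 98.1 gal × £3.14/gal = £308.05 ≈ £308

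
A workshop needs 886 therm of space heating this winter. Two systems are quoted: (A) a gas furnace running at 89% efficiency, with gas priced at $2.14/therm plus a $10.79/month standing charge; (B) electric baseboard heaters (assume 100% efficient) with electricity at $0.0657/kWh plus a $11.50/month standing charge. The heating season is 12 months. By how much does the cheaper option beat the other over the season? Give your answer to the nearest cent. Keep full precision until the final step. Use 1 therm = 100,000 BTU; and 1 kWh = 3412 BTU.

Heat load = 886 therm × 100,000 = 88,600,000 BTU
Gas: input = 88,600,000 / 0.89 = 99,550,562 BTU = 995.5 therm → 995.5 × $2.14 = $2,130.38; + 12 × $10.79 standing = $2,259.86
Electric: 88,600,000 BTU / 3412 = 25,970 kWh → × $0.0657 = $1,706.04; + 12 × $11.50 standing = $1,844.04
Difference = |$2,259.86 − $1,844.04| = $415.82

$415.82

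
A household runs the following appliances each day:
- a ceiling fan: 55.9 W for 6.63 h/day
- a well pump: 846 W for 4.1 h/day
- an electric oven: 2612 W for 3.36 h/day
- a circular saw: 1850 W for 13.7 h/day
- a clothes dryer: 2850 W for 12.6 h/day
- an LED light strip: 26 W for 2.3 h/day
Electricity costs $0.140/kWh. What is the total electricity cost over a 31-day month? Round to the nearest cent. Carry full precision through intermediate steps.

$320.86

ceiling fan: 55.9 W × 6.63 h × 31 d = 11,489 Wh = 11.49 kWh
well pump: 846 W × 4.1 h × 31 d = 107,527 Wh = 107.5 kWh
electric oven: 2612 W × 3.36 h × 31 d = 272,066 Wh = 272.1 kWh
circular saw: 1850 W × 13.7 h × 31 d = 785,695 Wh = 785.7 kWh
clothes dryer: 2850 W × 12.6 h × 31 d = 1,113,210 Wh = 1,113 kWh
LED light strip: 26 W × 2.3 h × 31 d = 1,854 Wh = 1.854 kWh
Total energy = 11.49 + 107.5 + 272.1 + 785.7 + 1,113 + 1.854 = 2,292 kWh
Cost = 2,292 kWh × $0.140 = $320.86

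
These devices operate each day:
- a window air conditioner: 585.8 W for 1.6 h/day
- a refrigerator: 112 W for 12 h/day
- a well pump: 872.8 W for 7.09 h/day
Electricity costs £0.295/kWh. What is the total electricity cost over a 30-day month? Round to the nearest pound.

window air conditioner: 585.8 W × 1.6 h × 30 d = 28,118 Wh = 28.12 kWh
refrigerator: 112 W × 12 h × 30 d = 40,320 Wh = 40.32 kWh
well pump: 872.8 W × 7.09 h × 30 d = 185,645 Wh = 185.6 kWh
Total energy = 28.12 + 40.32 + 185.6 = 254.1 kWh
Cost = 254.1 kWh × £0.295 = £74.95 ≈ £75

£75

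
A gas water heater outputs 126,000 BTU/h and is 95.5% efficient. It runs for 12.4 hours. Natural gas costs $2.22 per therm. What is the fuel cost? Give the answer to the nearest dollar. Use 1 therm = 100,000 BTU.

$36

Heat delivered = 126,000 BTU/h × 12.4 h = 1,562,400 BTU
Gas input = 1,562,400 / 0.955 = 1,636,021 BTU
= 1,636,021 / 100,000 = 16.36 therm
Cost = 16.36 × $2.22/therm = $36.32 ≈ $36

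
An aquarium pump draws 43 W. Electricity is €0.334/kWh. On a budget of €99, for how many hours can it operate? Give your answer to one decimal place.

Energy budget = €99 / €0.334 per kWh = 296.4 kWh = 296,407 Wh
Runtime = 296,407 Wh / 43 W = 6,893 h

6893.2 h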